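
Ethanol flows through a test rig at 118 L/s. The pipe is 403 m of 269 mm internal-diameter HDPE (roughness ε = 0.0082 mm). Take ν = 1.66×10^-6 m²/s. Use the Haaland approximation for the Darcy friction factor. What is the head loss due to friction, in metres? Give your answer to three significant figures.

V = 4Q/(πD²) = 4·0.118/(π·0.269²) = 2.076 m/s
Re = VD/ν = 2.076·0.269/1.66×10^-6 = 3.36×10^5 → turbulent
ε/D = 0.0082/269 = 3.05×10^-5
Haaland: f = 0.01432
h_f = f(L/D)V²/(2g) = 0.01432·(403/0.269)·2.076²/(2·9.81) = 4.714 m

h_f ≈ 4.71 m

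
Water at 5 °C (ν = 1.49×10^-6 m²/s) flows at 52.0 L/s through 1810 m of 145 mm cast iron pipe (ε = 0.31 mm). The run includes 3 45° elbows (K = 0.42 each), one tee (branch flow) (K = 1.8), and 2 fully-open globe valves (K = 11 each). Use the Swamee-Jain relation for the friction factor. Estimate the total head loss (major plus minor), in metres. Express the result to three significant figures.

V = 4Q/(πD²) = 3.149 m/s; V²/2g = 0.5054 m
Re = 3.06×10^5, ε/D = 0.00214 → f = 0.02455 (Swamee-Jain)
Major: h_f = f(L/D)·V²/2g = 0.02455·12483·0.5054 = 154.9 m
Minor: ΣK = 25.1; h_m = ΣK·V²/2g = 12.67 m
Total H_L = 154.9 + 12.67 = 167.6 m

H_L ≈ 168 m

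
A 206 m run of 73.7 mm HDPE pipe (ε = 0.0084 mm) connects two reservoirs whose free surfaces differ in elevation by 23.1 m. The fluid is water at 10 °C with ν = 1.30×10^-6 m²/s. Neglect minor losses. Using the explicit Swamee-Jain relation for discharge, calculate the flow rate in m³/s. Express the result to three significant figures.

Q ≈ 0.0132 m³/s

Swamee-Jain (Type II): Q = -0.965·√(gD⁵h_f/L)·ln[ε/(3.7D) + √(3.17ν²L/(gD³h_f))]
√(gD⁵h_f/L) = √(9.81·0.0737⁵·23.1/206) = 0.001547
ε/(3.7D) = 3.08×10^-5; √(3.17ν²L/(gD³h_f)) = 1.10×10^-4
Q = -0.965·0.001547·ln(1.411×10^-4) = 0.01323 m³/s
Check: V = 3.10 m/s, Re = 1.76×10^5, f = 0.01683, h_f = 23.1 m ≈ 23.1 m ✓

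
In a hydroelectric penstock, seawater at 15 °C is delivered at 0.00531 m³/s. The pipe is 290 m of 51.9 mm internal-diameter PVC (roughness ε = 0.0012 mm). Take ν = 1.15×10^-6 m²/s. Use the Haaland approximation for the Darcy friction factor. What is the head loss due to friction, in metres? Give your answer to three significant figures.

V = 4Q/(πD²) = 4·0.00531/(π·0.0519²) = 2.510 m/s
Re = VD/ν = 2.510·0.0519/1.15×10^-6 = 1.13×10^5 → turbulent
ε/D = 0.0012/51.9 = 2.31×10^-5
Haaland: f = 0.01747
h_f = f(L/D)V²/(2g) = 0.01747·(290/0.0519)·2.510²/(2·9.81) = 31.34 m

h_f ≈ 31.3 m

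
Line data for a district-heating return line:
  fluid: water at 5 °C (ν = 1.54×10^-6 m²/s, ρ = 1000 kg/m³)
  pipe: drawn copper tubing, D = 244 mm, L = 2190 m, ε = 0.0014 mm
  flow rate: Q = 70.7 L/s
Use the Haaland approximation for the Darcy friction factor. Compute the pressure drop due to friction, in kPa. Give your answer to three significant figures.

Δp ≈ 154 kPa

V = 4Q/(πD²) = 4·0.0707/(π·0.244²) = 1.512 m/s
Re = VD/ν = 1.512·0.244/1.54×10^-6 = 2.40×10^5 → turbulent
ε/D = 0.0014/244 = 5.74×10^-6
Haaland: f = 0.01501
h_f = f(L/D)V²/(2g) = 0.01501·(2190/0.244)·1.512²/(2·9.81) = 15.69 m
Δp = ρg·h_f = 1000·9.81·15.69 = 153.9 kPa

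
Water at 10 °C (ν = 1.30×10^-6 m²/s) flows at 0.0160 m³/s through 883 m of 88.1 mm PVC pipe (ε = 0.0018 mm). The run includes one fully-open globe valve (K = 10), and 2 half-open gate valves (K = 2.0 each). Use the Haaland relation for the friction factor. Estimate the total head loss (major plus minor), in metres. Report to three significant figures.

V = 4Q/(πD²) = 2.625 m/s; V²/2g = 0.3511 m
Re = 1.78×10^5, ε/D = 2.04×10^-5 → f = 0.01598 (Haaland)
Major: h_f = f(L/D)·V²/2g = 0.01598·10023·0.3511 = 56.23 m
Minor: ΣK = 14.0; h_m = ΣK·V²/2g = 4.916 m
Total H_L = 56.23 + 4.916 = 61.14 m

H_L ≈ 61.1 m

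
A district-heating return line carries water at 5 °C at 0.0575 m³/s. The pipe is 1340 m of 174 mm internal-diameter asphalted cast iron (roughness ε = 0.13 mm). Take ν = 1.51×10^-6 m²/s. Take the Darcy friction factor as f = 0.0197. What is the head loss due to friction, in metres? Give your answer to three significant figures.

V = 4Q/(πD²) = 4·0.0575/(π·0.174²) = 2.418 m/s
h_f = f(L/D)V²/(2g) = 0.01970·(1340/0.174)·2.418²/(2·9.81) = 45.21 m

h_f ≈ 45.2 m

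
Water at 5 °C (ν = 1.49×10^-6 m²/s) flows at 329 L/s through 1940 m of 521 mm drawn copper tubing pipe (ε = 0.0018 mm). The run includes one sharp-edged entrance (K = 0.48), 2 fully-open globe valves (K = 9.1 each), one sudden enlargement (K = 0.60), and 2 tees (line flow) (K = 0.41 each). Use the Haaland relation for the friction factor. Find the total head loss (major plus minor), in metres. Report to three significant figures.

H_L ≈ 8.28 m

V = 4Q/(πD²) = 1.543 m/s; V²/2g = 0.1214 m
Re = 5.40×10^5, ε/D = 3.45×10^-6 → f = 0.01293 (Haaland)
Major: h_f = f(L/D)·V²/2g = 0.01293·3724·0.1214 = 5.843 m
Minor: ΣK = 20.1; h_m = ΣK·V²/2g = 2.440 m
Total H_L = 5.843 + 2.440 = 8.282 m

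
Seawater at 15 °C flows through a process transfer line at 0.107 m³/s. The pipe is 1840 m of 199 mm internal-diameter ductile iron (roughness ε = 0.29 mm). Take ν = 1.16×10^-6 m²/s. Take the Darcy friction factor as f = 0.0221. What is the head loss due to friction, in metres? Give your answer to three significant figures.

V = 4Q/(πD²) = 4·0.107/(π·0.199²) = 3.440 m/s
h_f = f(L/D)V²/(2g) = 0.02210·(1840/0.199)·3.440²/(2·9.81) = 123.3 m

h_f ≈ 123 m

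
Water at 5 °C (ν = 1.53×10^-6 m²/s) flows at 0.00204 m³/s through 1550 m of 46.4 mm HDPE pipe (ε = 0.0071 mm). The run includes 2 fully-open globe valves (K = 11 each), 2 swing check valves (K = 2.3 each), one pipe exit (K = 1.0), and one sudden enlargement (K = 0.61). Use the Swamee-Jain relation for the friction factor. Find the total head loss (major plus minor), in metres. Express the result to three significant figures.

H_L ≈ 58.6 m

V = 4Q/(πD²) = 1.206 m/s; V²/2g = 0.07418 m
Re = 3.66×10^4, ε/D = 1.53×10^-4 → f = 0.02282 (Swamee-Jain)
Major: h_f = f(L/D)·V²/2g = 0.02282·33405·0.07418 = 56.55 m
Minor: ΣK = 28.2; h_m = ΣK·V²/2g = 2.093 m
Total H_L = 56.55 + 2.093 = 58.65 m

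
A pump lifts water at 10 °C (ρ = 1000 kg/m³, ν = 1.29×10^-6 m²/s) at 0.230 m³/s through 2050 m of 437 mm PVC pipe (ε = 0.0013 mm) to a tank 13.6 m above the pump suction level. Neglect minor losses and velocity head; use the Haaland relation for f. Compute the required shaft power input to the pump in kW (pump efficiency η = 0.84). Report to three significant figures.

V = 4Q/(πD²) = 1.533 m/s; Re = 5.19×10^5; ε/D = 2.97×10^-6; f = 0.01301
h_f = f(L/D)V²/2g = 7.313 m
Total head H = z + h_f = 13.6 + 7.313 = 20.91 m
P_hyd = ρgQH = 1000·9.81·0.230·20.91 = 47.19 kW
P_shaft = P_hyd/η = 47.19/0.84 = 56.17 kW

P_shaft ≈ 56.2 kW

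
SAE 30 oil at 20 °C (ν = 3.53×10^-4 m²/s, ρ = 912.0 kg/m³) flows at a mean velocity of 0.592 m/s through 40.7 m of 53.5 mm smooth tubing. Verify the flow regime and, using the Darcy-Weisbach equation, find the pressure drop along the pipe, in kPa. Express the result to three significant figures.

Δp ≈ 86.7 kPa

Re = VD/ν = 0.592·0.05350/3.53×10^-4 = 89.7 → laminar (Re < 2300)
f = 64/Re = 0.7133
h_f = f(L/D)V²/(2g) = 0.7133·(40.7/0.05350)·0.592²/(2·9.81) = 9.693 m
Δp = ρg·h_f = 912.0·9.81·9.693 = 86.72 kPa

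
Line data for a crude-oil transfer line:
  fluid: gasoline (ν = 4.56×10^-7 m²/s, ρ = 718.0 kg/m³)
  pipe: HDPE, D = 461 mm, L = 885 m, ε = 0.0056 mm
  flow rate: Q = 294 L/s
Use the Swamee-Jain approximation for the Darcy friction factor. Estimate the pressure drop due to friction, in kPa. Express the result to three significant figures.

V = 4Q/(πD²) = 4·0.294/(π·0.461²) = 1.761 m/s
Re = VD/ν = 1.761·0.461/4.56×10^-7 = 1.78×10^6 → turbulent
ε/D = 0.0056/461 = 1.21×10^-5
Swamee-Jain: f = 0.01098
h_f = f(L/D)V²/(2g) = 0.01098·(885/0.461)·1.761²/(2·9.81) = 3.332 m
Δp = ρg·h_f = 718.0·9.81·3.332 = 23.47 kPa

Δp ≈ 23.5 kPa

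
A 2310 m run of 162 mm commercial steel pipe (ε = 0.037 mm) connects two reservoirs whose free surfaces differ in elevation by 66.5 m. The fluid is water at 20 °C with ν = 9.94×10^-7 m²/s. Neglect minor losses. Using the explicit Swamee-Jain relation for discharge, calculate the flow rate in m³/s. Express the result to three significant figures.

Swamee-Jain (Type II): Q = -0.965·√(gD⁵h_f/L)·ln[ε/(3.7D) + √(3.17ν²L/(gD³h_f))]
√(gD⁵h_f/L) = √(9.81·0.162⁵·66.5/2310) = 0.005613
ε/(3.7D) = 6.17×10^-5; √(3.17ν²L/(gD³h_f)) = 5.11×10^-5
Q = -0.965·0.005613·ln(1.128×10^-4) = 0.04924 m³/s
Check: V = 2.39 m/s, Re = 3.89×10^5, f = 0.01611, h_f = 66.8 m ≈ 66.5 m ✓

Q ≈ 0.0492 m³/s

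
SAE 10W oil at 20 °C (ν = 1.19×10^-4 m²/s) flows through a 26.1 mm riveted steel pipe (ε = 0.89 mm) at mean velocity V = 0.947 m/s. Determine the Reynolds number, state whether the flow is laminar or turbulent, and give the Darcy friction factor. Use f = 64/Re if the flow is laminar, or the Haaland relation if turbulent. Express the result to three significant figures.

Re = VD/ν = 0.9470·0.0261/1.19×10^-4 = 208
Re < 2300 → laminar → f = 64/Re = 0.3081

Re ≈ 208; laminar; f = 64/Re ≈ 0.308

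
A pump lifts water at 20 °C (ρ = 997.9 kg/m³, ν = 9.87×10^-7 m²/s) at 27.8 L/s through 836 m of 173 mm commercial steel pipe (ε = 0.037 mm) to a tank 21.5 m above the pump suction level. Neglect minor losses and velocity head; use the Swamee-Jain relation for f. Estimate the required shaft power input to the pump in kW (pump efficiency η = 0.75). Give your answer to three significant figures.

V = 4Q/(πD²) = 1.183 m/s; Re = 2.07×10^5; ε/D = 2.14×10^-4; f = 0.01715
h_f = f(L/D)V²/2g = 5.908 m
Total head H = z + h_f = 21.5 + 5.908 = 27.41 m
P_hyd = ρgQH = 997.9·9.81·0.0278·27.41 = 7.459 kW
P_shaft = P_hyd/η = 7.459/0.75 = 9.945 kW

P_shaft ≈ 9.95 kW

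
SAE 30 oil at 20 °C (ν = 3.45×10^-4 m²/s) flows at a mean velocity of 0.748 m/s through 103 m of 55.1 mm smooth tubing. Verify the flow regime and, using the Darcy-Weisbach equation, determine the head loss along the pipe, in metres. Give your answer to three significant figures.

Re = VD/ν = 0.748·0.05510/3.45×10^-4 = 119 → laminar (Re < 2300)
f = 64/Re = 0.5357
h_f = f(L/D)V²/(2g) = 0.5357·(103/0.05510)·0.748²/(2·9.81) = 28.56 m

h_f ≈ 28.6 m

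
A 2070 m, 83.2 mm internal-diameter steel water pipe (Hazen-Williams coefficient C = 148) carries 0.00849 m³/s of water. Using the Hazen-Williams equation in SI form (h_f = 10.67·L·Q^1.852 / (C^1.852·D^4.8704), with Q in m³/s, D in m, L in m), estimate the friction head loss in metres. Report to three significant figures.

h_f ≈ 56.1 m

h_f = 10.67·2070·0.00849^1.852 / (148^1.852·0.0832^4.8704) = 56.05 m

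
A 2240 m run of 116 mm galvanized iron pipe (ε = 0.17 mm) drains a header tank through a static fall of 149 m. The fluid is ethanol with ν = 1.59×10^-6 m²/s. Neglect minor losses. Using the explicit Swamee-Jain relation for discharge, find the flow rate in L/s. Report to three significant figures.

Swamee-Jain (Type II): Q = -0.965·√(gD⁵h_f/L)·ln[ε/(3.7D) + √(3.17ν²L/(gD³h_f))]
√(gD⁵h_f/L) = √(9.81·0.116⁵·149/2240) = 0.003702
ε/(3.7D) = 3.96×10^-4; √(3.17ν²L/(gD³h_f)) = 8.87×10^-5
Q = -0.965·0.003702·ln(4.848×10^-4) = 0.02726 m³/s
Check: V = 2.58 m/s, Re = 1.88×10^5, f = 0.02293, h_f = 150 m ≈ 149 m ✓

Q ≈ 27.3 L/s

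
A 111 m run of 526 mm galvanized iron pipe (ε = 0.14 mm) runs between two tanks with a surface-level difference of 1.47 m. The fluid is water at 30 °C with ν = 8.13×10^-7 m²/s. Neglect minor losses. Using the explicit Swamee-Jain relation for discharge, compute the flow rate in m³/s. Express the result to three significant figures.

Q ≈ 0.656 m³/s

Swamee-Jain (Type II): Q = -0.965·√(gD⁵h_f/L)·ln[ε/(3.7D) + √(3.17ν²L/(gD³h_f))]
√(gD⁵h_f/L) = √(9.81·0.526⁵·1.47/111) = 0.07233
ε/(3.7D) = 7.19×10^-5; √(3.17ν²L/(gD³h_f)) = 1.05×10^-5
Q = -0.965·0.07233·ln(8.246×10^-5) = 0.6563 m³/s
Check: V = 3.02 m/s, Re = 1.95×10^6, f = 0.01507, h_f = 1.48 m ≈ 1.47 m ✓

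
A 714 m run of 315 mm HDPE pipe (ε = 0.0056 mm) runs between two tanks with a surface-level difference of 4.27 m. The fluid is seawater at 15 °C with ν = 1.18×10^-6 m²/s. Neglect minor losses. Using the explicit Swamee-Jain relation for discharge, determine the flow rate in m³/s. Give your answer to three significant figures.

Swamee-Jain (Type II): Q = -0.965·√(gD⁵h_f/L)·ln[ε/(3.7D) + √(3.17ν²L/(gD³h_f))]
√(gD⁵h_f/L) = √(9.81·0.315⁵·4.27/714) = 0.01349
ε/(3.7D) = 4.80×10^-6; √(3.17ν²L/(gD³h_f)) = 4.91×10^-5
Q = -0.965·0.01349·ln(5.387×10^-5) = 0.1279 m³/s
Check: V = 1.64 m/s, Re = 4.38×10^5, f = 0.01367, h_f = 4.26 m ≈ 4.27 m ✓

Q ≈ 0.128 m³/s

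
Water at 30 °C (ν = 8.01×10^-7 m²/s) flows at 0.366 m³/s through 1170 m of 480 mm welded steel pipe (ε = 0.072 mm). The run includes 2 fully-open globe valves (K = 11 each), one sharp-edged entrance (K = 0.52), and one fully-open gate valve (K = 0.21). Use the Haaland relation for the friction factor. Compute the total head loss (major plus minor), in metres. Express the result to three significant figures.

H_L ≈ 11.8 m

V = 4Q/(πD²) = 2.023 m/s; V²/2g = 0.2085 m
Re = 1.21×10^6, ε/D = 1.50×10^-4 → f = 0.01385 (Haaland)
Major: h_f = f(L/D)·V²/2g = 0.01385·2438·0.2085 = 7.039 m
Minor: ΣK = 22.7; h_m = ΣK·V²/2g = 4.739 m
Total H_L = 7.039 + 4.739 = 11.78 m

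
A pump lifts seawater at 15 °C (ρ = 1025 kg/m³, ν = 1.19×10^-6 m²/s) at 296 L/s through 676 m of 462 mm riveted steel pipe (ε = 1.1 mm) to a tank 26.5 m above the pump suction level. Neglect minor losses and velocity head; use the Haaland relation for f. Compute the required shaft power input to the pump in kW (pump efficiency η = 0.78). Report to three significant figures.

V = 4Q/(πD²) = 1.766 m/s; Re = 6.86×10^5; ε/D = 0.00238; f = 0.02480
h_f = f(L/D)V²/2g = 5.767 m
Total head H = z + h_f = 26.5 + 5.767 = 32.27 m
P_hyd = ρgQH = 1025·9.81·0.296·32.27 = 96.04 kW
P_shaft = P_hyd/η = 96.04/0.78 = 123.1 kW

P_shaft ≈ 123 kW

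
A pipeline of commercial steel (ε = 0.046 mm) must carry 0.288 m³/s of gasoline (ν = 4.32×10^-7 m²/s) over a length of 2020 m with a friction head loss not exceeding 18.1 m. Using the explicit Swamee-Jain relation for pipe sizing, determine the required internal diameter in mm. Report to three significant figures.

D ≈ 401 mm

Swamee-Jain (Type III): D = 0.66·[ε^1.25·(LQ²/(gh_f))^4.75 + ν·Q^9.4·(L/(gh_f))^5.2]^0.04
LQ²/(gh_f) = 0.9436; L/(gh_f) = 11.38
Term 1 = ε^1.25·(…)^4.75 = 2.88×10^-6; Term 2 = ν·Q^9.4·(…)^5.2 = 1.11×10^-6
D = 0.66·(2.88×10^-6 + 1.11×10^-6)^0.04 = 0.4014 m = 401 mm
Check: V = 2.28 m/s, Re = 2.11×10^6, f = 0.01309, h_f = 17.4 m ≈ 18.1 m ✓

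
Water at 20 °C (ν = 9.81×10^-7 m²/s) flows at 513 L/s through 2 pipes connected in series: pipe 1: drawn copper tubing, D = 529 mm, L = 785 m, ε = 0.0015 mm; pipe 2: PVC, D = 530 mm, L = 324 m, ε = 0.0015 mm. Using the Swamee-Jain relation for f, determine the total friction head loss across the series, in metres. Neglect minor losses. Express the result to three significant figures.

H ≈ 6.53 m

Pipe 1: V = 2.334 m/s, Re = 1.26×10^6, ε/D = 2.84×10^-6, f = 0.01125, h_1 = f(L/D)V²/2g = 4.637 m
Pipe 2: V = 2.325 m/s, Re = 1.26×10^6, ε/D = 2.83×10^-6, f = 0.01126, h_2 = f(L/D)V²/2g = 1.896 m
Series → Q common, losses add: H = Σh = 6.533 m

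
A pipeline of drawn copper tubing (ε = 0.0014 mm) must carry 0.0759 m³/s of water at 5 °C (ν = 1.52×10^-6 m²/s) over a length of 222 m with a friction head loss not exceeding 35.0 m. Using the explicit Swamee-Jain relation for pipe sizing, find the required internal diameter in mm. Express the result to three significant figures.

D ≈ 134 mm

Swamee-Jain (Type III): D = 0.66·[ε^1.25·(LQ²/(gh_f))^4.75 + ν·Q^9.4·(L/(gh_f))^5.2]^0.04
LQ²/(gh_f) = 0.003725; L/(gh_f) = 0.6466
Term 1 = ε^1.25·(…)^4.75 = 1.40×10^-19; Term 2 = ν·Q^9.4·(…)^5.2 = 4.69×10^-18
D = 0.66·(1.40×10^-19 + 4.69×10^-18)^0.04 = 0.1339 m = 134 mm
Check: V = 5.39 m/s, Re = 4.75×10^5, f = 0.01338, h_f = 32.8 m ≈ 35.0 m ✓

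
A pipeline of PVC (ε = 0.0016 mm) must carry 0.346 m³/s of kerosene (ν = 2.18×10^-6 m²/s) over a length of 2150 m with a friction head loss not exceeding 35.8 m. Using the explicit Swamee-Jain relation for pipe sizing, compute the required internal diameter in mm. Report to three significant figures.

Swamee-Jain (Type III): D = 0.66·[ε^1.25·(LQ²/(gh_f))^4.75 + ν·Q^9.4·(L/(gh_f))^5.2]^0.04
LQ²/(gh_f) = 0.7329; L/(gh_f) = 6.122
Term 1 = ε^1.25·(…)^4.75 = 1.30×10^-8; Term 2 = ν·Q^9.4·(…)^5.2 = 1.25×10^-6
D = 0.66·(1.30×10^-8 + 1.25×10^-6)^0.04 = 0.3834 m = 383 mm
Check: V = 3.00 m/s, Re = 5.27×10^5, f = 0.01304, h_f = 33.5 m ≈ 35.8 m ✓

D ≈ 383 mm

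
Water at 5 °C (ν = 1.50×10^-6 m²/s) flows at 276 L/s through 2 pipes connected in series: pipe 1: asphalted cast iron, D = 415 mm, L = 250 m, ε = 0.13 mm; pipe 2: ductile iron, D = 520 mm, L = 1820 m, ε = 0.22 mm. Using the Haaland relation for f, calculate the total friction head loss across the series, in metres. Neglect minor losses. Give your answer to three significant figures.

Pipe 1: V = 2.040 m/s, Re = 5.65×10^5, ε/D = 3.13×10^-4, f = 0.01614, h_1 = f(L/D)V²/2g = 2.064 m
Pipe 2: V = 1.300 m/s, Re = 4.51×10^5, ε/D = 4.23×10^-4, f = 0.01716, h_2 = f(L/D)V²/2g = 5.171 m
Series → Q common, losses add: H = Σh = 7.234 m

H ≈ 7.23 m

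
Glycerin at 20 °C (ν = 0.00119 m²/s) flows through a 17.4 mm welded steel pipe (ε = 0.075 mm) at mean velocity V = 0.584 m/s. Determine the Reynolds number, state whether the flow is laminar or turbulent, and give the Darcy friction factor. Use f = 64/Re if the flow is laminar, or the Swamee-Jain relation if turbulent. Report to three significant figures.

Re ≈ 8.54; laminar; f = 64/Re ≈ 7.49

Re = VD/ν = 0.5840·0.0174/0.00119 = 8.54
Re < 2300 → laminar → f = 64/Re = 7.495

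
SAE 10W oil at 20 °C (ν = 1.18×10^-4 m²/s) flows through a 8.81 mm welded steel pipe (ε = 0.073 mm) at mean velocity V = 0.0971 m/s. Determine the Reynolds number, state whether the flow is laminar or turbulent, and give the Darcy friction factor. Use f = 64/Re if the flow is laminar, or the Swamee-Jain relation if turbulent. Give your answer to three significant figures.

Re = VD/ν = 0.09710·0.00881/1.18×10^-4 = 7.25
Re < 2300 → laminar → f = 64/Re = 8.828

Re ≈ 7.25; laminar; f = 64/Re ≈ 8.83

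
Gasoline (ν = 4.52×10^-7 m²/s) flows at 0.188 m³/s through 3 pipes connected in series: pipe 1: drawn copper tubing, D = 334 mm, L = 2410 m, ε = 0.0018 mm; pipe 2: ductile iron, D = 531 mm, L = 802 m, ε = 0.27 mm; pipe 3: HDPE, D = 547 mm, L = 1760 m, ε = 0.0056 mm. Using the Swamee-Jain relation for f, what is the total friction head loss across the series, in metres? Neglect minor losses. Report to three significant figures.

Pipe 1: V = 2.146 m/s, Re = 1.59×10^6, ε/D = 5.39×10^-6, f = 0.01094, h_1 = f(L/D)V²/2g = 18.52 m
Pipe 2: V = 0.8489 m/s, Re = 9.97×10^5, ε/D = 5.08×10^-4, f = 0.01736, h_2 = f(L/D)V²/2g = 0.9631 m
Pipe 3: V = 0.8000 m/s, Re = 9.68×10^5, ε/D = 1.02×10^-5, f = 0.01192, h_3 = f(L/D)V²/2g = 1.251 m
Series → Q common, losses add: H = Σh = 20.73 m

H ≈ 20.7 m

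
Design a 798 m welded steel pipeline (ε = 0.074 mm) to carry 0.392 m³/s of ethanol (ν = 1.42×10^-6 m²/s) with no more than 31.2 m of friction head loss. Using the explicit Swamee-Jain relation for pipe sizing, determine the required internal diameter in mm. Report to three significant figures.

Swamee-Jain (Type III): D = 0.66·[ε^1.25·(LQ²/(gh_f))^4.75 + ν·Q^9.4·(L/(gh_f))^5.2]^0.04
LQ²/(gh_f) = 0.4006; L/(gh_f) = 2.607
Term 1 = ε^1.25·(…)^4.75 = 8.90×10^-8; Term 2 = ν·Q^9.4·(…)^5.2 = 3.11×10^-8
D = 0.66·(8.90×10^-8 + 3.11×10^-8)^0.04 = 0.3489 m = 349 mm
Check: V = 4.10 m/s, Re = 1.01×10^6, f = 0.01490, h_f = 29.2 m ≈ 31.2 m ✓

D ≈ 349 mm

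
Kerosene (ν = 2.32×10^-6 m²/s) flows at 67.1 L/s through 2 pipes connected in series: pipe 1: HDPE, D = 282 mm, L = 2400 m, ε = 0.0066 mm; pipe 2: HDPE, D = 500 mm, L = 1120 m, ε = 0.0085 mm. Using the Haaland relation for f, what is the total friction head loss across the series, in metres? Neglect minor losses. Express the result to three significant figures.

Pipe 1: V = 1.074 m/s, Re = 1.31×10^5, ε/D = 2.34×10^-5, f = 0.01698, h_1 = f(L/D)V²/2g = 8.501 m
Pipe 2: V = 0.3417 m/s, Re = 7.37×10^4, ε/D = 1.70×10^-5, f = 0.01907, h_2 = f(L/D)V²/2g = 0.2543 m
Series → Q common, losses add: H = Σh = 8.756 m

H ≈ 8.76 m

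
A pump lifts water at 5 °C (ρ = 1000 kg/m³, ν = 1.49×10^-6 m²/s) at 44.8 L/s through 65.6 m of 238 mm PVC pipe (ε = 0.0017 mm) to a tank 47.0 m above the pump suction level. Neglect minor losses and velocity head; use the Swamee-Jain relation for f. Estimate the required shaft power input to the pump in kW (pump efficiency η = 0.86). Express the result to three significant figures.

V = 4Q/(πD²) = 1.007 m/s; Re = 1.61×10^5; ε/D = 7.14×10^-6; f = 0.01627
h_f = f(L/D)V²/2g = 0.2318 m
Total head H = z + h_f = 47.0 + 0.2318 = 47.23 m
P_hyd = ρgQH = 1000·9.81·0.0448·47.23 = 20.76 kW
P_shaft = P_hyd/η = 20.76/0.86 = 24.14 kW

P_shaft ≈ 24.1 kW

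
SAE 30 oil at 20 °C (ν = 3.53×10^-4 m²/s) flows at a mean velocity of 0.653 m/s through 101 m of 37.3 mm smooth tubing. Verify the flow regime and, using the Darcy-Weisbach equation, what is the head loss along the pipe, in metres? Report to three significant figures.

h_f ≈ 54.6 m

Re = VD/ν = 0.653·0.03730/3.53×10^-4 = 69.0 → laminar (Re < 2300)
f = 64/Re = 0.9275
h_f = f(L/D)V²/(2g) = 0.9275·(101/0.03730)·0.653²/(2·9.81) = 54.58 m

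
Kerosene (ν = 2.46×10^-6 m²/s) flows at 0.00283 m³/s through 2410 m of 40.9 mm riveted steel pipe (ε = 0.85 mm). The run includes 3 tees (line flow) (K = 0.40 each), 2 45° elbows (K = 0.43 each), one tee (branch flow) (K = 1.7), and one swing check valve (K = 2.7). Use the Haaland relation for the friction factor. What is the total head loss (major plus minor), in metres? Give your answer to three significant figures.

H_L ≈ 705 m

V = 4Q/(πD²) = 2.154 m/s; V²/2g = 0.2365 m
Re = 3.58×10^4, ε/D = 0.0208 → f = 0.05049 (Haaland)
Major: h_f = f(L/D)·V²/2g = 0.05049·58924·0.2365 = 703.5 m
Minor: ΣK = 6.46; h_m = ΣK·V²/2g = 1.528 m
Total H_L = 703.5 + 1.528 = 705.1 m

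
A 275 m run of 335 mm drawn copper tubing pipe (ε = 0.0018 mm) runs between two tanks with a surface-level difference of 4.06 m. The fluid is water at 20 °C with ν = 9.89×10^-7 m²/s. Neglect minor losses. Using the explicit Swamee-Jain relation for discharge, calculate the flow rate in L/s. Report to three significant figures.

Swamee-Jain (Type II): Q = -0.965·√(gD⁵h_f/L)·ln[ε/(3.7D) + √(3.17ν²L/(gD³h_f))]
√(gD⁵h_f/L) = √(9.81·0.335⁵·4.06/275) = 0.02472
ε/(3.7D) = 1.45×10^-6; √(3.17ν²L/(gD³h_f)) = 2.39×10^-5
Q = -0.965·0.02472·ln(2.532×10^-5) = 0.2525 m³/s
Check: V = 2.86 m/s, Re = 9.70×10^5, f = 0.01180, h_f = 4.05 m ≈ 4.06 m ✓

Q ≈ 252 L/s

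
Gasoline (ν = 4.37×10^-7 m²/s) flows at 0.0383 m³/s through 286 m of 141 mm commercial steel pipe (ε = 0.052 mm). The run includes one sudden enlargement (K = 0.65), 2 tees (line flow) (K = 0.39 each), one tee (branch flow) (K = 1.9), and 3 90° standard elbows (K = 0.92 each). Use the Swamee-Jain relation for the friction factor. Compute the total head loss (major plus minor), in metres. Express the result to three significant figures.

H_L ≈ 12.1 m

V = 4Q/(πD²) = 2.453 m/s; V²/2g = 0.3066 m
Re = 7.91×10^5, ε/D = 3.69×10^-4 → f = 0.01649 (Swamee-Jain)
Major: h_f = f(L/D)·V²/2g = 0.01649·2028·0.3066 = 10.26 m
Minor: ΣK = 6.09; h_m = ΣK·V²/2g = 1.867 m
Total H_L = 10.26 + 1.867 = 12.13 m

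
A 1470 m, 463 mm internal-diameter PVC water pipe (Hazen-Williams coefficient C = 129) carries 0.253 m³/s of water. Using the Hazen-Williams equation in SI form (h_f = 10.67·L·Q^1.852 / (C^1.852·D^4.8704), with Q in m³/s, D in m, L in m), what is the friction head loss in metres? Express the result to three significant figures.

h_f = 10.67·1470·0.253^1.852 / (129^1.852·0.463^4.8704) = 6.457 m

h_f ≈ 6.46 m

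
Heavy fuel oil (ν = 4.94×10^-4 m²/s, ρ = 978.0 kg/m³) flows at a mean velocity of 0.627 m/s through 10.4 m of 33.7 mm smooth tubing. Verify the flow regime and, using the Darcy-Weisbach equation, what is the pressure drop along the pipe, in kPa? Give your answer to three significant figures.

Re = VD/ν = 0.627·0.03370/4.94×10^-4 = 42.8 → laminar (Re < 2300)
f = 64/Re = 1.496
h_f = f(L/D)V²/(2g) = 1.496·(10.4/0.03370)·0.627²/(2·9.81) = 9.252 m
Δp = ρg·h_f = 978.0·9.81·9.252 = 88.77 kPa

Δp ≈ 88.8 kPa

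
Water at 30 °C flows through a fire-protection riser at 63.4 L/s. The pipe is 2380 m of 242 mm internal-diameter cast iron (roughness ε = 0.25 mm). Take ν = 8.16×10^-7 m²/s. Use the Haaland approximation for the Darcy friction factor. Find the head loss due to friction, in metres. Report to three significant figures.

V = 4Q/(πD²) = 4·0.0634/(π·0.242²) = 1.378 m/s
Re = VD/ν = 1.378·0.242/8.16×10^-7 = 4.09×10^5 → turbulent
ε/D = 0.25/242 = 0.00103
Haaland: f = 0.02045
h_f = f(L/D)V²/(2g) = 0.02045·(2380/0.242)·1.378²/(2·9.81) = 19.48 m

h_f ≈ 19.5 m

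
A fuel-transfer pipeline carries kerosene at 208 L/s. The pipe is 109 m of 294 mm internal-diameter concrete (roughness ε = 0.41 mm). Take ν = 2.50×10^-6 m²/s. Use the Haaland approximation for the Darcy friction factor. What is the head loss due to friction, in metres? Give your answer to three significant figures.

h_f ≈ 3.89 m

V = 4Q/(πD²) = 4·0.208/(π·0.294²) = 3.064 m/s
Re = VD/ν = 3.064·0.294/2.50×10^-6 = 3.60×10^5 → turbulent
ε/D = 0.41/294 = 0.00139
Haaland: f = 0.02194
h_f = f(L/D)V²/(2g) = 0.02194·(109/0.294)·3.064²/(2·9.81) = 3.892 m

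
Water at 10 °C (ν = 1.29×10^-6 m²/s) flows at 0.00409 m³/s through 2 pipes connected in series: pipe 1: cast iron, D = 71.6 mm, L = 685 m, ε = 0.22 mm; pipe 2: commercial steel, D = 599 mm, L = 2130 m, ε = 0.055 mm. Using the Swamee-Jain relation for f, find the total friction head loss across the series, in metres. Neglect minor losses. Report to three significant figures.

H ≈ 14.5 m

Pipe 1: V = 1.016 m/s, Re = 5.64×10^4, ε/D = 0.00307, f = 0.02882, h_1 = f(L/D)V²/2g = 14.50 m
Pipe 2: V = 0.01451 m/s, Re = 6740, ε/D = 9.18×10^-5, f = 0.03476, h_2 = f(L/D)V²/2g = 0.001327 m
Series → Q common, losses add: H = Σh = 14.50 m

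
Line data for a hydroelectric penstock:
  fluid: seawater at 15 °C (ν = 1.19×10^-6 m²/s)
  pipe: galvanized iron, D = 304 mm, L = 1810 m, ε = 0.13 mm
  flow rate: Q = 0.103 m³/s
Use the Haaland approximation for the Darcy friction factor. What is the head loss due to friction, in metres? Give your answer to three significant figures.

h_f ≈ 10.6 m

V = 4Q/(πD²) = 4·0.103/(π·0.304²) = 1.419 m/s
Re = VD/ν = 1.419·0.304/1.19×10^-6 = 3.63×10^5 → turbulent
ε/D = 0.13/304 = 4.28×10^-4
Haaland: f = 0.01741
h_f = f(L/D)V²/(2g) = 0.01741·(1810/0.304)·1.419²/(2·9.81) = 10.64 m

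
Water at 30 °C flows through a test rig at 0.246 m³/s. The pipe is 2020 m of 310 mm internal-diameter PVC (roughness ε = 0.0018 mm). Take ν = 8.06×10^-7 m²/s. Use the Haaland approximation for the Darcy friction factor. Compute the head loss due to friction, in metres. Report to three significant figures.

V = 4Q/(πD²) = 4·0.246/(π·0.310²) = 3.259 m/s
Re = VD/ν = 3.259·0.310/8.06×10^-7 = 1.25×10^6 → turbulent
ε/D = 0.0018/310 = 5.81×10^-6
Haaland: f = 0.01128
h_f = f(L/D)V²/(2g) = 0.01128·(2020/0.310)·3.259²/(2·9.81) = 39.78 m

h_f ≈ 39.8 m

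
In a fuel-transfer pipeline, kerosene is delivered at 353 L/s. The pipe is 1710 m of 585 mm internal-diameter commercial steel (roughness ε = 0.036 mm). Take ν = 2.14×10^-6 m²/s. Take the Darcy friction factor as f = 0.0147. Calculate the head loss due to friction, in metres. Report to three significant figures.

h_f ≈ 3.78 m

V = 4Q/(πD²) = 4·0.353/(π·0.585²) = 1.313 m/s
h_f = f(L/D)V²/(2g) = 0.01470·(1710/0.585)·1.313²/(2·9.81) = 3.778 m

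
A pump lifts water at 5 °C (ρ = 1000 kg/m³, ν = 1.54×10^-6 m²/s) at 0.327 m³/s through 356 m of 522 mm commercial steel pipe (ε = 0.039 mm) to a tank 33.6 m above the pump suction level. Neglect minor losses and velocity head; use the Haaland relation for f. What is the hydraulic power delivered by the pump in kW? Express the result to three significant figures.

V = 4Q/(πD²) = 1.528 m/s; Re = 5.18×10^5; ε/D = 7.47×10^-5; f = 0.01391
h_f = f(L/D)V²/2g = 1.129 m
Total head H = z + h_f = 33.6 + 1.129 = 34.73 m
P_hyd = ρgQH = 1000·9.81·0.327·34.73 = 111.4 kW

P_hyd ≈ 111 kW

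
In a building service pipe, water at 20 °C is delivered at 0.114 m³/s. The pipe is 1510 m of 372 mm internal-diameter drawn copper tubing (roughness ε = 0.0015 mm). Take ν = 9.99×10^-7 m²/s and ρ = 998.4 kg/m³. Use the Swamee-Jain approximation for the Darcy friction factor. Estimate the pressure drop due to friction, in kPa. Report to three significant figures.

V = 4Q/(πD²) = 4·0.114/(π·0.372²) = 1.049 m/s
Re = VD/ν = 1.049·0.372/9.99×10^-7 = 3.91×10^5 → turbulent
ε/D = 0.0015/372 = 4.03×10^-6
Swamee-Jain: f = 0.01374
h_f = f(L/D)V²/(2g) = 0.01374·(1510/0.372)·1.049²/(2·9.81) = 3.128 m
Δp = ρg·h_f = 998.4·9.81·3.128 = 30.64 kPa

Δp ≈ 30.6 kPa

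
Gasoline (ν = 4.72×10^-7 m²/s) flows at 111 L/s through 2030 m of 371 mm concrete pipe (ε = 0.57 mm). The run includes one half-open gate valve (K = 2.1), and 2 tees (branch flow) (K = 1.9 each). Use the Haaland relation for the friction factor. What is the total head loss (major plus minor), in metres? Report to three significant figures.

H_L ≈ 6.83 m

V = 4Q/(πD²) = 1.027 m/s; V²/2g = 0.05374 m
Re = 8.07×10^5, ε/D = 0.00154 → f = 0.02215 (Haaland)
Major: h_f = f(L/D)·V²/2g = 0.02215·5472·0.05374 = 6.512 m
Minor: ΣK = 5.90; h_m = ΣK·V²/2g = 0.3170 m
Total H_L = 6.512 + 0.3170 = 6.829 m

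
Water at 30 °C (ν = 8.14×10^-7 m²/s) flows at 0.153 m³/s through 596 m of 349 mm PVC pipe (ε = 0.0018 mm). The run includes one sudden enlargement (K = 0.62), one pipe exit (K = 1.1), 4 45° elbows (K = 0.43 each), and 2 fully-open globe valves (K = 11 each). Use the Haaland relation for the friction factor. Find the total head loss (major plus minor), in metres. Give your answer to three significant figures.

H_L ≈ 6.08 m

V = 4Q/(πD²) = 1.599 m/s; V²/2g = 0.1304 m
Re = 6.86×10^5, ε/D = 5.16×10^-6 → f = 0.01243 (Haaland)
Major: h_f = f(L/D)·V²/2g = 0.01243·1708·0.1304 = 2.767 m
Minor: ΣK = 25.4; h_m = ΣK·V²/2g = 3.317 m
Total H_L = 2.767 + 3.317 = 6.083 m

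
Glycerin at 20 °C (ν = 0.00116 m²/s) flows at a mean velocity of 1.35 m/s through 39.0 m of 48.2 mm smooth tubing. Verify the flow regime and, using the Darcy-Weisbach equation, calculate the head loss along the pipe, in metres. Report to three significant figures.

Re = VD/ν = 1.35·0.04820/0.00116 = 56.1 → laminar (Re < 2300)
f = 64/Re = 1.141
h_f = f(L/D)V²/(2g) = 1.141·(39.0/0.04820)·1.35²/(2·9.81) = 85.75 m

h_f ≈ 85.8 m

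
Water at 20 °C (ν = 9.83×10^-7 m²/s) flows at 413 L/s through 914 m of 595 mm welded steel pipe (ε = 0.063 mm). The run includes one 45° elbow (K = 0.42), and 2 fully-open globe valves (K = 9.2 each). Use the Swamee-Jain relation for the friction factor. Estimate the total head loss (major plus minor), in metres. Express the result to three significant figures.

V = 4Q/(πD²) = 1.485 m/s; V²/2g = 0.1124 m
Re = 8.99×10^5, ε/D = 1.06×10^-4 → f = 0.01371 (Swamee-Jain)
Major: h_f = f(L/D)·V²/2g = 0.01371·1536·0.1124 = 2.369 m
Minor: ΣK = 18.8; h_m = ΣK·V²/2g = 2.116 m
Total H_L = 2.369 + 2.116 = 4.485 m

H_L ≈ 4.49 m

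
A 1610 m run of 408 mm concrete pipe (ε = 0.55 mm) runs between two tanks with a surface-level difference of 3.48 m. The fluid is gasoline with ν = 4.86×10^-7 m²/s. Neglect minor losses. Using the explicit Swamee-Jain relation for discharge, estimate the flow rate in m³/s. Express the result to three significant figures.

Q ≈ 0.117 m³/s

Swamee-Jain (Type II): Q = -0.965·√(gD⁵h_f/L)·ln[ε/(3.7D) + √(3.17ν²L/(gD³h_f))]
√(gD⁵h_f/L) = √(9.81·0.408⁵·3.48/1610) = 0.01548
ε/(3.7D) = 3.64×10^-4; √(3.17ν²L/(gD³h_f)) = 2.28×10^-5
Q = -0.965·0.01548·ln(3.871×10^-4) = 0.1174 m³/s
Check: V = 0.898 m/s, Re = 7.54×10^5, f = 0.02157, h_f = 3.50 m ≈ 3.48 m ✓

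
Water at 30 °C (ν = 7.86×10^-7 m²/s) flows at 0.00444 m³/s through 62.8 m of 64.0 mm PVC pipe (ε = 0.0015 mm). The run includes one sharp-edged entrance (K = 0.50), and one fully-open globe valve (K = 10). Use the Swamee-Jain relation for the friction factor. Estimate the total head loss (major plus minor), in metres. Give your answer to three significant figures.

V = 4Q/(πD²) = 1.380 m/s; V²/2g = 0.09709 m
Re = 1.12×10^5, ε/D = 2.34×10^-5 → f = 0.01759 (Swamee-Jain)
Major: h_f = f(L/D)·V²/2g = 0.01759·981.2·0.09709 = 1.676 m
Minor: ΣK = 10.5; h_m = ΣK·V²/2g = 1.019 m
Total H_L = 1.676 + 1.019 = 2.695 m

H_L ≈ 2.69 m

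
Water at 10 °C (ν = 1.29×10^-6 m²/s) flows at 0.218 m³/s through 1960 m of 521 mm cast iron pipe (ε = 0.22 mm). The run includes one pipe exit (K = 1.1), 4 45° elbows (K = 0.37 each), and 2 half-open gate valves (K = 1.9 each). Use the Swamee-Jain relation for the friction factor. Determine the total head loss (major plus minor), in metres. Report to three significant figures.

V = 4Q/(πD²) = 1.023 m/s; V²/2g = 0.05329 m
Re = 4.13×10^5, ε/D = 4.22×10^-4 → f = 0.01747 (Swamee-Jain)
Major: h_f = f(L/D)·V²/2g = 0.01747·3762·0.05329 = 3.502 m
Minor: ΣK = 6.38; h_m = ΣK·V²/2g = 0.3400 m
Total H_L = 3.502 + 0.3400 = 3.842 m

H_L ≈ 3.84 m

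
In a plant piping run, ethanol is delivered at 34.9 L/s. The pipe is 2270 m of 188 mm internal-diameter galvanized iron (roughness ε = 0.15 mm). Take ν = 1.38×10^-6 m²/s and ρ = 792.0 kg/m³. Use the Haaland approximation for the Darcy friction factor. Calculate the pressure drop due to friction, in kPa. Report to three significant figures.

Δp ≈ 153 kPa

V = 4Q/(πD²) = 4·0.0349/(π·0.188²) = 1.257 m/s
Re = VD/ν = 1.257·0.188/1.38×10^-6 = 1.71×10^5 → turbulent
ε/D = 0.15/188 = 7.98×10^-4
Haaland: f = 0.02028
h_f = f(L/D)V²/(2g) = 0.02028·(2270/0.188)·1.257²/(2·9.81) = 19.73 m
Δp = ρg·h_f = 792.0·9.81·19.73 = 153.3 kPa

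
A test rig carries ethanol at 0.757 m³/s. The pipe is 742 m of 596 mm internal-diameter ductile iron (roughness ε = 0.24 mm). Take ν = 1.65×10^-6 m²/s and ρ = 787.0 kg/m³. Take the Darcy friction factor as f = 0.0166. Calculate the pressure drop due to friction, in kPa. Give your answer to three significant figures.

Δp ≈ 59.9 kPa

V = 4Q/(πD²) = 4·0.757/(π·0.596²) = 2.713 m/s
h_f = f(L/D)V²/(2g) = 0.01660·(742/0.596)·2.713²/(2·9.81) = 7.755 m
Δp = ρg·h_f = 787.0·9.81·7.755 = 59.87 kPa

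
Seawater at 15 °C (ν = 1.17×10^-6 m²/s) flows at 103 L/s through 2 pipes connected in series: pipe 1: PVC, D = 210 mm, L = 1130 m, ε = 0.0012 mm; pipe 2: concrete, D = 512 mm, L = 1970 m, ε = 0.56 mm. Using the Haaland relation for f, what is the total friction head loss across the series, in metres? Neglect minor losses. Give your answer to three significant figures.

H ≈ 32.5 m

Pipe 1: V = 2.974 m/s, Re = 5.34×10^5, ε/D = 5.71×10^-6, f = 0.01298, h_1 = f(L/D)V²/2g = 31.48 m
Pipe 2: V = 0.5003 m/s, Re = 2.19×10^5, ε/D = 0.00109, f = 0.02119, h_2 = f(L/D)V²/2g = 1.040 m
Series → Q common, losses add: H = Σh = 32.52 m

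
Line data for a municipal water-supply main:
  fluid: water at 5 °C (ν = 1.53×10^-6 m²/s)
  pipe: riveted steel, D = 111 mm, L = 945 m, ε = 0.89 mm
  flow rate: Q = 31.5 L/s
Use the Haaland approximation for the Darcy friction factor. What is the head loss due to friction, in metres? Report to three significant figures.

V = 4Q/(πD²) = 4·0.0315/(π·0.111²) = 3.255 m/s
Re = VD/ν = 3.255·0.111/1.53×10^-6 = 2.36×10^5 → turbulent
ε/D = 0.89/111 = 0.00802
Haaland: f = 0.03557
h_f = f(L/D)V²/(2g) = 0.03557·(945/0.111)·3.255²/(2·9.81) = 163.5 m

h_f ≈ 164 m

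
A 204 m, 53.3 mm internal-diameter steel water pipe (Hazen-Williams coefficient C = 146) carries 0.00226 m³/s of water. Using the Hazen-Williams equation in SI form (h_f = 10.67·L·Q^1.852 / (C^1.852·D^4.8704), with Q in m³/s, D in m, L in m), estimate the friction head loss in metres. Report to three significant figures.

h_f = 10.67·204·0.00226^1.852 / (146^1.852·0.0533^4.8704) = 4.271 m

h_f ≈ 4.27 m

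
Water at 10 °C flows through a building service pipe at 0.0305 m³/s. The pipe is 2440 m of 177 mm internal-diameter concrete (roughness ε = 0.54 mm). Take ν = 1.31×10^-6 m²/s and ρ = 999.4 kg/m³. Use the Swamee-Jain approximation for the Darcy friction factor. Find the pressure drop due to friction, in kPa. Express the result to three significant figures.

Δp ≈ 289 kPa

V = 4Q/(πD²) = 4·0.0305/(π·0.177²) = 1.240 m/s
Re = VD/ν = 1.240·0.177/1.31×10^-6 = 1.67×10^5 → turbulent
ε/D = 0.54/177 = 0.00305
Swamee-Jain: f = 0.02728
h_f = f(L/D)V²/(2g) = 0.02728·(2440/0.177)·1.240²/(2·9.81) = 29.45 m
Δp = ρg·h_f = 999.4·9.81·29.45 = 288.7 kPa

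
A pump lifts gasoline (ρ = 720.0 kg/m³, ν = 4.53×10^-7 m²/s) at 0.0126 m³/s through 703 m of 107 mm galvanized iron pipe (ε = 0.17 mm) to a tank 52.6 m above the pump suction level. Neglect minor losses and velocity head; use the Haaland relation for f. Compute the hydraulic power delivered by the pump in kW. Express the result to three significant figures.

P_hyd ≈ 6.01 kW

V = 4Q/(πD²) = 1.401 m/s; Re = 3.31×10^5; ε/D = 0.00159; f = 0.02266
h_f = f(L/D)V²/2g = 14.90 m
Total head H = z + h_f = 52.6 + 14.90 = 67.50 m
P_hyd = ρgQH = 720.0·9.81·0.0126·67.50 = 6.007 kW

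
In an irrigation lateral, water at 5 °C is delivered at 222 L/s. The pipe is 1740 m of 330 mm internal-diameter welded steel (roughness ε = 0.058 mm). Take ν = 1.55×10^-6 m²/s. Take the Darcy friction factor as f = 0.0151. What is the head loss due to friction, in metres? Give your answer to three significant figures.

V = 4Q/(πD²) = 4·0.222/(π·0.330²) = 2.596 m/s
h_f = f(L/D)V²/(2g) = 0.01510·(1740/0.330)·2.596²/(2·9.81) = 27.34 m

h_f ≈ 27.3 m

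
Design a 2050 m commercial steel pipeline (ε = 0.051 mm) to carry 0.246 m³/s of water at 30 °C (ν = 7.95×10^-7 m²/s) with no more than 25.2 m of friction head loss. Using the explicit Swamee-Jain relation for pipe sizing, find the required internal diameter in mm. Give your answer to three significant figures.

D ≈ 359 mm

Swamee-Jain (Type III): D = 0.66·[ε^1.25·(LQ²/(gh_f))^4.75 + ν·Q^9.4·(L/(gh_f))^5.2]^0.04
LQ²/(gh_f) = 0.5018; L/(gh_f) = 8.292
Term 1 = ε^1.25·(…)^4.75 = 1.63×10^-7; Term 2 = ν·Q^9.4·(…)^5.2 = 8.96×10^-8
D = 0.66·(1.63×10^-7 + 8.96×10^-8)^0.04 = 0.3595 m = 359 mm
Check: V = 2.42 m/s, Re = 1.10×10^6, f = 0.01400, h_f = 23.9 m ≈ 25.2 m ✓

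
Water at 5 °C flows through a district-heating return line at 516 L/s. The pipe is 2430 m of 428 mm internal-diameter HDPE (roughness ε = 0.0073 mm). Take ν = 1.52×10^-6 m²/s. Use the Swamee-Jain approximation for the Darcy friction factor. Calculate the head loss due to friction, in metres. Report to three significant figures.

h_f ≈ 44.7 m

V = 4Q/(πD²) = 4·0.516/(π·0.428²) = 3.587 m/s
Re = VD/ν = 3.587·0.428/1.52×10^-6 = 1.01×10^6 → turbulent
ε/D = 0.0073/428 = 1.71×10^-5
Swamee-Jain: f = 0.01200
h_f = f(L/D)V²/(2g) = 0.01200·(2430/0.428)·3.587²/(2·9.81) = 44.66 m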